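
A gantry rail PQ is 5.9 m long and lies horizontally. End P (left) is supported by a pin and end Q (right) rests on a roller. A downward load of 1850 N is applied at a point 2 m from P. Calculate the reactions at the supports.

P_x = 0, P_y = 1223 N, Q_y = 627.1 N

Taking moments about P: Q_y·5.9 − 1850·2 = 0 → Q_y = 3700/5.9 = 627.119 ≈ 627.1 N.
ΣF_y = 0: P_y + 627.119 − 1850 = 0 → P_y = 1223 N.
ΣF_x = 0: no horizontal applied forces, so P_x = 0.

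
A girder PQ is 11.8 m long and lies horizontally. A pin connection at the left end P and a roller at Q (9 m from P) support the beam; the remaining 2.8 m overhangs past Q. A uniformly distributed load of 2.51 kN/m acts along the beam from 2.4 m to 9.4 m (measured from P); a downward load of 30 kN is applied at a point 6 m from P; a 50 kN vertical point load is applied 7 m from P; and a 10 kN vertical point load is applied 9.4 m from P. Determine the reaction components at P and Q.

P_x = 0, P_y = 26.72 kN, Q_y = 80.85 kN

Resultant of the distributed load: 2.51 × 7 = 17.57 kN at 5.9 m from P.
ΣM about P: Q_y·9 − (2.51·7)·5.9 − 30·6 − 50·7 − 10·9.4 = 0 → Q_y = 727.663/9 = 80.8514 ≈ 80.85 kN.
ΣF_y = 0: P_y + 80.8514 − 2.51·7 − 30 − 50 − 10 = 0 → P_y = 26.72 kN.
ΣF_x = 0: no horizontal applied forces, so P_x = 0.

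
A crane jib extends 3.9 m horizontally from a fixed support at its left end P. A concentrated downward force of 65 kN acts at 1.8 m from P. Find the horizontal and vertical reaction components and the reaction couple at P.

P_x = 0, P_y = 65.00 kN, M_P = 117.0 kN·m

ΣF_x = 0: P_x = 0.
ΣF_y = 0: P_y − 65 = 0 → P_y = 65.00 kN.
ΣM about P: M_P − 65·1.8 = 0 → M_P = 117.0 kN·m.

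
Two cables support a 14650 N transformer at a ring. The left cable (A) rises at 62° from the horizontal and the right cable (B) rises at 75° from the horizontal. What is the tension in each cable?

ΣF_x = 0: −T_A·cos62° + T_B·cos75° = 0 → T_B = 1.8139·T_A.
ΣF_y = 0: T_A·sin62° + T_B·sin75° = 14650.
Substitute: T_A·(0.882948 + 1.8139·0.965926) = 14650 → T_A = 5559.69 ≈ 5560 N.
Then T_B = 1.8139 × 5559.69 = 10080 N.

T_A = 5560 N, T_B = 10080 N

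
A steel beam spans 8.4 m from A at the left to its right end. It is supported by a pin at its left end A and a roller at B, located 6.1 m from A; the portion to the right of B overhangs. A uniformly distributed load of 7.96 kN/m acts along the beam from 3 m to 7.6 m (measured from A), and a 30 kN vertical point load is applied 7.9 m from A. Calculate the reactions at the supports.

A_x = 0, A_y = -4.050 kN, B_y = 70.67 kN

Resultant of the distributed load: 7.96 × 4.6 = 36.616 kN at 5.3 m from A.
Taking moments about A: B_y·6.1 − (7.96·4.6)·5.3 − 30·7.9 = 0 → B_y = 431.0648/6.1 = 70.6664 ≈ 70.67 kN.
ΣF_y = 0: A_y + 70.6664 − 7.96·4.6 − 30 = 0 → A_y = -4.050 kN.
ΣF_x = 0: no horizontal applied forces, so A_x = 0.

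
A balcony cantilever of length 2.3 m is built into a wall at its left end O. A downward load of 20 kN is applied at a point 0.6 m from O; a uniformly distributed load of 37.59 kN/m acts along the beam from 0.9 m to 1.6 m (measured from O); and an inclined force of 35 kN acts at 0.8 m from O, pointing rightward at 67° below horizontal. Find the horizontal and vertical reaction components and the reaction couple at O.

O_x = -13.68 kN, O_y = 78.53 kN, M_O = 70.67 kN·m

Resultant of the distributed load: 37.59 × 0.7 = 26.313 kN at 1.25 m from O.
ΣF_x = 0: O_x + 35·cos67° = 0 → O_x = -13.68 kN.
ΣF_y = 0: O_y − 20 − 37.59·0.7 − 35·sin67° = 0 → O_y = 78.53 kN.
ΣM about O: M_O − 20·0.6 − (37.59·0.7)·1.25 − 35·sin67°·0.8 = 0 → M_O = 70.67 kN·m.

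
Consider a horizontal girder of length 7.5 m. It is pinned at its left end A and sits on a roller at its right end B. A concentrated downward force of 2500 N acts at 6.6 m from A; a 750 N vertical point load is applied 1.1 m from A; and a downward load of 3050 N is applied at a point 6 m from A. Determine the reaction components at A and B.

A_x = 0, A_y = 1550 N, B_y = 4750 N

Moments about A: B_y·7.5 − 2500·6.6 − 750·1.1 − 3050·6 = 0 → B_y = 35625/7.5 = 4750 N.
ΣF_y = 0: A_y + 4750 − 2500 − 750 − 3050 = 0 → A_y = 1550 N.
ΣF_x = 0: no horizontal applied forces, so A_x = 0.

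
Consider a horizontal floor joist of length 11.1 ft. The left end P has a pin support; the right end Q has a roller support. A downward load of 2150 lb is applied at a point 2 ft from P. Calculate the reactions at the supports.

P_x = 0, P_y = 1763 lb, Q_y = 387.4 lb

ΣM about P: Q_y·11.1 − 2150·2 = 0 → Q_y = 4300/11.1 = 387.387 ≈ 387.4 lb.
ΣF_y = 0: P_y + 387.387 − 2150 = 0 → P_y = 1763 lb.
ΣF_x = 0: no horizontal applied forces, so P_x = 0.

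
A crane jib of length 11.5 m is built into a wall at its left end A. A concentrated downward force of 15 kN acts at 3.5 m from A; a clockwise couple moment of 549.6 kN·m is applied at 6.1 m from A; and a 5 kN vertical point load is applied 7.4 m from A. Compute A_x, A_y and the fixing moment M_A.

A_x = 0, A_y = 20.00 kN, M_A = 639.1 kN·m

ΣF_x = 0: A_x = 0.
ΣF_y = 0: A_y − 15 − 5 = 0 → A_y = 20.00 kN.
ΣM about A: M_A − 15·3.5 − 549.6 − 5·7.4 = 0 → M_A = 639.1 kN·m.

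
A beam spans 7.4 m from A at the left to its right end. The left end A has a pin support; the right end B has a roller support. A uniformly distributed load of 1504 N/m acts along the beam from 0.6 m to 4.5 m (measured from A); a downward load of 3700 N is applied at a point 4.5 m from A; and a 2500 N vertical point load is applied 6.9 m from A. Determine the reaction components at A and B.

Resultant of the distributed load: 1504 × 3.9 = 5865.6 N at 2.55 m from A.
ΣM about A: B_y·7.4 − (1504·3.9)·2.55 − 3700·4.5 − 2500·6.9 = 0 → B_y = 48857.28/7.4 = 6602.34 ≈ 6602 N.
ΣF_y = 0: A_y + 6602.34 − 1504·3.9 − 3700 − 2500 = 0 → A_y = 5463 N.
ΣF_x = 0: no horizontal applied forces, so A_x = 0.

A_x = 0, A_y = 5463 N, B_y = 6602 N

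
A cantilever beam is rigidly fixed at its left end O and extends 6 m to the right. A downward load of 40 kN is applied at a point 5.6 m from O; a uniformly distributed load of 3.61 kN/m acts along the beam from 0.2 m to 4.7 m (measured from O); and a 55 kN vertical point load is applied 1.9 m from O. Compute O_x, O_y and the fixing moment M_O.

Resultant of the distributed load: 3.61 × 4.5 = 16.245 kN at 2.45 m from O.
ΣF_x = 0: O_x = 0.
ΣF_y = 0: O_y − 40 − 3.61·4.5 − 55 = 0 → O_y = 111.2 kN.
ΣM about O: M_O − 40·5.6 − (3.61·4.5)·2.45 − 55·1.9 = 0 → M_O = 368.3 kN·m.

O_x = 0, O_y = 111.2 kN, M_O = 368.3 kN·m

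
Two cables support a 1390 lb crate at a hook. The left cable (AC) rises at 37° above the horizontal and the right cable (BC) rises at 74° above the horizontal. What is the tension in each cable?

T_AC = 410.4 lb, T_BC = 1189 lb

ΣF_x = 0: −T_AC·cos37° + T_BC·cos74° = 0 → T_BC = 2.89741·T_AC.
ΣF_y = 0: T_AC·sin37° + T_BC·sin74° = 1390.
Substitute: T_AC·(0.601815 + 2.89741·0.961262) = 1390 → T_AC = 410.394 ≈ 410.4 lb.
Then T_BC = 2.89741 × 410.394 = 1189 lb.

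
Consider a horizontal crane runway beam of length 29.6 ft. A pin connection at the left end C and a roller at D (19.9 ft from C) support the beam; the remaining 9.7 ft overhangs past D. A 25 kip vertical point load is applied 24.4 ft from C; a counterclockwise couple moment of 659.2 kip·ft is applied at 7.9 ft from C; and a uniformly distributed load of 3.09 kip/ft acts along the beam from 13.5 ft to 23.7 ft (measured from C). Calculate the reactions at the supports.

C_x = 0, C_y = 29.53 kip, D_y = 26.99 kip

Resultant of the distributed load: 3.09 × 10.2 = 31.518 kip at 18.6 ft from C.
Moments about C: D_y·19.9 − 25·24.4 + 659.2 − (3.09·10.2)·18.6 = 0 → D_y = 537.0348/19.9 = 26.9867 ≈ 26.99 kip.
ΣF_y = 0: C_y + 26.9867 − 25 − 3.09·10.2 = 0 → C_y = 29.53 kip.
ΣF_x = 0: no horizontal applied forces, so C_x = 0.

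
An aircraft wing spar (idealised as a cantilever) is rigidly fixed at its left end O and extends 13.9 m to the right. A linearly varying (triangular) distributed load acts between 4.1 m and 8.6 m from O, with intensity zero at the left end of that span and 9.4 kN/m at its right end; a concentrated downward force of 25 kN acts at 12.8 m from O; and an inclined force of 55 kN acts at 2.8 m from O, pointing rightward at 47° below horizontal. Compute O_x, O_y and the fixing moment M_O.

O_x = -37.51 kN, O_y = 86.37 kN, M_O = 582.8 kN·m

Resultant of the triangular load: ½ × 9.4 × 4.5 = 21.15 kN, acting at 7.1 m from O (one-third of the span from the peak).
ΣF_x = 0: O_x + 55·cos47° = 0 → O_x = -37.51 kN.
ΣF_y = 0: O_y − ½·9.4·4.5 − 25 − 55·sin47° = 0 → O_y = 86.37 kN.
ΣM about O: M_O − (½·9.4·4.5)·7.1 − 25·12.8 − 55·sin47°·2.8 = 0 → M_O = 582.8 kN·m.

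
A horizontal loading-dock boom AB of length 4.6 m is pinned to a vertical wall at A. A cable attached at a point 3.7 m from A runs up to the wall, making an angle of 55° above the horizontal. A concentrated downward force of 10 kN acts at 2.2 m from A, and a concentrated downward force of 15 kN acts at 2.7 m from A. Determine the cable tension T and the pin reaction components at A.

ΣM about A: T·sin55°·3.7 − 10·2.2 − 15·2.7 = 0 → T = 62.5/(3.7·0.819152) = 20.6212 ≈ 20.62 kN.
ΣF_x = 0: A_x − T·cos55° = 0 → A_x = 20.6212 × 0.573576 = 11.83 kN.
ΣF_y = 0: A_y + T·sin55° − 10 − 15 = 0 → A_y = 25 − 20.6212 × 0.819152 = 8.108 kN.

T = 20.62 kN, A_x = 11.83 kN, A_y = 8.108 kN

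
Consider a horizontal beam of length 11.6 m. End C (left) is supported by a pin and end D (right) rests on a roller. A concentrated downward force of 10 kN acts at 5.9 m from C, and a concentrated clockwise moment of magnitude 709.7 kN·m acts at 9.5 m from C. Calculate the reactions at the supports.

ΣM about C: D_y·11.6 − 10·5.9 − 709.7 = 0 → D_y = 768.7/11.6 = 66.2672 ≈ 66.27 kN.
ΣF_y = 0: C_y + 66.2672 − 10 = 0 → C_y = -56.27 kN.
ΣF_x = 0: no horizontal applied forces, so C_x = 0.

C_x = 0, C_y = -56.27 kN, D_y = 66.27 kN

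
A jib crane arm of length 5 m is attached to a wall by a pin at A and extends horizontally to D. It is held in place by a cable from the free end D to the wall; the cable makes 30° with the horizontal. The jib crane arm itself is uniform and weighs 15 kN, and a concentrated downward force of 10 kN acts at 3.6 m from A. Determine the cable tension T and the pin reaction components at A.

ΣM about A: T·sin30°·5 − 15·2.5 − 10·3.6 = 0 → T = 73.5/(5·0.5) = 29.40 kN.
ΣF_x = 0: A_x − T·cos30° = 0 → A_x = 29.4 × 0.866025 = 25.46 kN.
ΣF_y = 0: A_y + T·sin30° − 15 − 10 = 0 → A_y = 25 − 29.4 × 0.5 = 10.30 kN.

T = 29.40 kN, A_x = 25.46 kN, A_y = 10.30 kN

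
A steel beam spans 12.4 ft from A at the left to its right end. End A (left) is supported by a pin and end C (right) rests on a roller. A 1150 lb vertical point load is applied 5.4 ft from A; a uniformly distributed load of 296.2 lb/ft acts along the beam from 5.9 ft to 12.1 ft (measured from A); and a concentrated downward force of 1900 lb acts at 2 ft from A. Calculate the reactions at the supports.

Resultant of the distributed load: 296.2 × 6.2 = 1836.44 lb at 9 ft from A.
Taking moments about A: C_y·12.4 − 1150·5.4 − (296.2·6.2)·9 − 1900·2 = 0 → C_y = 26537.96/12.4 = 2140.16 ≈ 2140 lb.
ΣF_y = 0: A_y + 2140.16 − 1150 − 296.2·6.2 − 1900 = 0 → A_y = 2746 lb.
ΣF_x = 0: no horizontal applied forces, so A_x = 0.

A_x = 0, A_y = 2746 lb, C_y = 2140 lb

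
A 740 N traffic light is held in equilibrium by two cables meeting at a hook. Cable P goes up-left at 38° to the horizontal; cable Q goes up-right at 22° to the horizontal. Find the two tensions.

T_P = 792.3 N, T_Q = 673.3 N

ΣF_x = 0: −T_P·cos38° + T_Q·cos22° = 0 → T_Q = 0.849897·T_P.
ΣF_y = 0: T_P·sin38° + T_Q·sin22° = 740.
Substitute: T_P·(0.615661 + 0.849897·0.374607) = 740 → T_P = 792.259 ≈ 792.3 N.
Then T_Q = 0.849897 × 792.259 = 673.3 N.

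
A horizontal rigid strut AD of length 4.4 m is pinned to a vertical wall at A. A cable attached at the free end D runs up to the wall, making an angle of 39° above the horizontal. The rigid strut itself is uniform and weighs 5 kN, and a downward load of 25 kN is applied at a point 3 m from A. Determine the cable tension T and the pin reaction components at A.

ΣM about A: T·sin39°·4.4 − 5·2.2 − 25·3 = 0 → T = 86/(4.4·0.62932) = 31.0581 ≈ 31.06 kN.
ΣF_x = 0: A_x − T·cos39° = 0 → A_x = 31.0581 × 0.777146 = 24.14 kN.
ΣF_y = 0: A_y + T·sin39° − 5 − 25 = 0 → A_y = 30 − 31.0581 × 0.62932 = 10.45 kN.

T = 31.06 kN, A_x = 24.14 kN, A_y = 10.45 kN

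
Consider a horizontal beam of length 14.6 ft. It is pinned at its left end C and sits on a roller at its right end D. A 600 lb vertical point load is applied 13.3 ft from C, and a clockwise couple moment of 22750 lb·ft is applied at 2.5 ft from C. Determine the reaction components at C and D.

ΣM about C: D_y·14.6 − 600·13.3 − 22750 = 0 → D_y = 30730/14.6 = 2104.79 ≈ 2105 lb.
ΣF_y = 0: C_y + 2104.79 − 600 = 0 → C_y = -1505 lb.
ΣF_x = 0: no horizontal applied forces, so C_x = 0.

C_x = 0, C_y = -1505 lb, D_y = 2105 lb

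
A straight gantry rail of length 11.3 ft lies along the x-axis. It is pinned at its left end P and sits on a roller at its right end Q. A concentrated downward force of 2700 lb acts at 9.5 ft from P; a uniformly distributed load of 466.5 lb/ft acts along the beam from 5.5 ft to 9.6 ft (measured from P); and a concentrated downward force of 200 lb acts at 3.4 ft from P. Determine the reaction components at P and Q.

P_x = 0, P_y = 1205 lb, Q_y = 3608 lb

Resultant of the distributed load: 466.5 × 4.1 = 1912.65 lb at 7.55 ft from P.
Moments about P: Q_y·11.3 − 2700·9.5 − (466.5·4.1)·7.55 − 200·3.4 = 0 → Q_y = 40770.5075/11.3 = 3608.01 ≈ 3608 lb.
ΣF_y = 0: P_y + 3608.01 − 2700 − 466.5·4.1 − 200 = 0 → P_y = 1205 lb.
ΣF_x = 0: no horizontal applied forces, so P_x = 0.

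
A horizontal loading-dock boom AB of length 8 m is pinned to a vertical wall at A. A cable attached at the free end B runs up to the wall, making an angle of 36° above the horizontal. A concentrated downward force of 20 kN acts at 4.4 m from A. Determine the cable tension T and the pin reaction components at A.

T = 18.71 kN, A_x = 15.14 kN, A_y = 9.000 kN

ΣM about A: T·sin36°·8 − 20·4.4 = 0 → T = 88/(8·0.587785) = 18.7143 ≈ 18.71 kN.
ΣF_x = 0: A_x − T·cos36° = 0 → A_x = 18.7143 × 0.809017 = 15.14 kN.
ΣF_y = 0: A_y + T·sin36° − 20 = 0 → A_y = 20 − 18.7143 × 0.587785 = 9.000 kN.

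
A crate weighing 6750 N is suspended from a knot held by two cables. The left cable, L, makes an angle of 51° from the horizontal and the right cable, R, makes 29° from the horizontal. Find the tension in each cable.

T_L = 5995 N, T_R = 4313 N

ΣF_x = 0: −T_L·cos51° + T_R·cos29° = 0 → T_R = 0.719536·T_L.
ΣF_y = 0: T_L·sin51° + T_R·sin29° = 6750.
Substitute: T_L·(0.777146 + 0.719536·0.48481) = 6750 → T_L = 5994.76 ≈ 5995 N.
Then T_R = 0.719536 × 5994.76 = 4313 N.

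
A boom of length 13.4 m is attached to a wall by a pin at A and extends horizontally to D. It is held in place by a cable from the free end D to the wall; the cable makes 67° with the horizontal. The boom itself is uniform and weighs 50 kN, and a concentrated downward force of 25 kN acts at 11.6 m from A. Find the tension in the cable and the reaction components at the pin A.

ΣM about A: T·sin67°·13.4 − 50·6.7 − 25·11.6 = 0 → T = 625/(13.4·0.920505) = 50.6698 ≈ 50.67 kN.
ΣF_x = 0: A_x − T·cos67° = 0 → A_x = 50.6698 × 0.390731 = 19.80 kN.
ΣF_y = 0: A_y + T·sin67° − 50 − 25 = 0 → A_y = 75 − 50.6698 × 0.920505 = 28.36 kN.

T = 50.67 kN, A_x = 19.80 kN, A_y = 28.36 kN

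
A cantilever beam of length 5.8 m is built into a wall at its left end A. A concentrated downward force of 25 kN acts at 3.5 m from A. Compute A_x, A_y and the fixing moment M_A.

ΣF_x = 0: A_x = 0.
ΣF_y = 0: A_y − 25 = 0 → A_y = 25.00 kN.
ΣM about A: M_A − 25·3.5 = 0 → M_A = 87.50 kN·m.

A_x = 0, A_y = 25.00 kN, M_A = 87.50 kN·m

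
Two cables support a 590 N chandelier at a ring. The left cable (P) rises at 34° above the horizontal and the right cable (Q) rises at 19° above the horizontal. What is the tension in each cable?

T_P = 698.5 N, T_Q = 612.5 N

ΣF_x = 0: −T_P·cos34° + T_Q·cos19° = 0 → T_Q = 0.876807·T_P.
ΣF_y = 0: T_P·sin34° + T_Q·sin19° = 590.
Substitute: T_P·(0.559193 + 0.876807·0.325568) = 590 → T_P = 698.511 ≈ 698.5 N.
Then T_Q = 0.876807 × 698.511 = 612.5 N.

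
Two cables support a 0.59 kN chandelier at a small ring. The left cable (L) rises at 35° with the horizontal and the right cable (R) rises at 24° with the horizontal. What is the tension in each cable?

T_L = 0.6288 kN, T_R = 0.5638 kN

ΣF_x = 0: −T_L·cos35° + T_R·cos24° = 0 → T_R = 0.896674·T_L.
ΣF_y = 0: T_L·sin35° + T_R·sin24° = 0.59.
Substitute: T_L·(0.573576 + 0.896674·0.406737) = 0.59 → T_L = 0.628806 ≈ 0.6288 kN.
Then T_R = 0.896674 × 0.628806 = 0.5638 kN.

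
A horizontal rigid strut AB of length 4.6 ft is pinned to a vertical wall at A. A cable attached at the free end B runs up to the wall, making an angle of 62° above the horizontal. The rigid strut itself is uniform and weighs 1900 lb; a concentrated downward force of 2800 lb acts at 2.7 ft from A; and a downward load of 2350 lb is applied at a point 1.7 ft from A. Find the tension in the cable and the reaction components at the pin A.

ΣM about A: T·sin62°·4.6 − 1900·2.3 − 2800·2.7 − 2350·1.7 = 0 → T = 15925/(4.6·0.882948) = 3920.91 ≈ 3921 lb.
ΣF_x = 0: A_x − T·cos62° = 0 → A_x = 3920.91 × 0.469472 = 1841 lb.
ΣF_y = 0: A_y + T·sin62° − 1900 − 2800 − 2350 = 0 → A_y = 7050 − 3920.91 × 0.882948 = 3588 lb.

T = 3921 lb, A_x = 1841 lb, A_y = 3588 lb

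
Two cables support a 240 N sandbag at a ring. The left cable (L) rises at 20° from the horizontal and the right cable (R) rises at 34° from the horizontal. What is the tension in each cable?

T_L = 245.9 N, T_R = 278.8 N

ΣF_x = 0: −T_L·cos20° + T_R·cos34° = 0 → T_R = 1.13347·T_L.
ΣF_y = 0: T_L·sin20° + T_R·sin34° = 240.
Substitute: T_L·(0.34202 + 1.13347·0.559193) = 240 → T_L = 245.94 ≈ 245.9 N.
Then T_R = 1.13347 × 245.94 = 278.8 N.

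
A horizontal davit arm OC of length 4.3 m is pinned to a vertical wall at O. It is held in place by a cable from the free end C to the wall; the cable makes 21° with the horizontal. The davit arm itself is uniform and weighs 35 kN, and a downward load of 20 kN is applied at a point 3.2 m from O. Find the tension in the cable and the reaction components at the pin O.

T = 90.36 kN, O_x = 84.36 kN, O_y = 22.62 kN

ΣM about O: T·sin21°·4.3 − 35·2.15 − 20·3.2 = 0 → T = 139.25/(4.3·0.358368) = 90.3644 ≈ 90.36 kN.
ΣF_x = 0: O_x − T·cos21° = 0 → O_x = 90.3644 × 0.93358 = 84.36 kN.
ΣF_y = 0: O_y + T·sin21° − 35 − 20 = 0 → O_y = 55 − 90.3644 × 0.358368 = 22.62 kN.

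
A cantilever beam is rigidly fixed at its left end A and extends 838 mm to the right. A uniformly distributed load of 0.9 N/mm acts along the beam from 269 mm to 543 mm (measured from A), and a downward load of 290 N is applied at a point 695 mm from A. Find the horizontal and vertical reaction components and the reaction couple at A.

Resultant of the distributed load: 0.9 × 274 = 246.6 N at 406 mm from A.
ΣF_x = 0: A_x = 0.
ΣF_y = 0: A_y − 0.9·274 − 290 = 0 → A_y = 536.6 N.
ΣM about A: M_A − (0.9·274)·406 − 290·695 = 0 → M_A = 301700 N·mm.

A_x = 0, A_y = 536.6 N, M_A = 301700 N·mm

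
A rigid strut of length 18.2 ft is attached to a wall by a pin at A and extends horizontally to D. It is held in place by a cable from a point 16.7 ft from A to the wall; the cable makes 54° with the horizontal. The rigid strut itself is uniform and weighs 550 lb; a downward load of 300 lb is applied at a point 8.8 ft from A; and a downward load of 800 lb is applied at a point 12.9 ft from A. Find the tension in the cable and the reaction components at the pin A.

T = 1330 lb, A_x = 781.6 lb, A_y = 574.3 lb

ΣM about A: T·sin54°·16.7 − 550·9.1 − 300·8.8 − 800·12.9 = 0 → T = 17965/(16.7·0.809017) = 1329.7 ≈ 1330 lb.
ΣF_x = 0: A_x − T·cos54° = 0 → A_x = 1329.7 × 0.587785 = 781.6 lb.
ΣF_y = 0: A_y + T·sin54° − 550 − 300 − 800 = 0 → A_y = 1650 − 1329.7 × 0.809017 = 574.3 lb.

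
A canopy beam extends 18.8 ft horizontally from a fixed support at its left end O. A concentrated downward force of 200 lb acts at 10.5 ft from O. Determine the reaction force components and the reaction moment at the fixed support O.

ΣF_x = 0: O_x = 0.
ΣF_y = 0: O_y − 200 = 0 → O_y = 200.0 lb.
ΣM about O: M_O − 200·10.5 = 0 → M_O = 2100 lb·ft.

O_x = 0, O_y = 200.0 lb, M_O = 2100 lb·ft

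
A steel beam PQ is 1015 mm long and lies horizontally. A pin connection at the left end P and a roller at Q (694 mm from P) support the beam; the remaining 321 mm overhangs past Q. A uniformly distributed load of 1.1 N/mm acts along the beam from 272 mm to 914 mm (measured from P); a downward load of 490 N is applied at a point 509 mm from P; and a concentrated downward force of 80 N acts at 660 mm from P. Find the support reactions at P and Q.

P_x = 0, P_y = 237.3 N, Q_y = 1039 N

Resultant of the distributed load: 1.1 × 642 = 706.2 N at 593 mm from P.
Moments about P: Q_y·694 − (1.1·642)·593 − 490·509 − 80·660 = 0 → Q_y = 720986.6/694 = 1038.89 ≈ 1039 N.
ΣF_y = 0: P_y + 1038.89 − 1.1·642 − 490 − 80 = 0 → P_y = 237.3 N.
ΣF_x = 0: no horizontal applied forces, so P_x = 0.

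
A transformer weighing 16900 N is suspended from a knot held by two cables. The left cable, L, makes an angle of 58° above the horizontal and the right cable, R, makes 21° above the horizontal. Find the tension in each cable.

T_L = 16070 N, T_R = 9123 N

ΣF_x = 0: −T_L·cos58° + T_R·cos21° = 0 → T_R = 0.56762·T_L.
ΣF_y = 0: T_L·sin58° + T_R·sin21° = 16900.
Substitute: T_L·(0.848048 + 0.56762·0.358368) = 16900 → T_L = 16072.8 ≈ 16070 N.
Then T_R = 0.56762 × 16072.8 = 9123 N.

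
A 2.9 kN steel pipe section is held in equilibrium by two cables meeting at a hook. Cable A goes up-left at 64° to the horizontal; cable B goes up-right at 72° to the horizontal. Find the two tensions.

ΣF_x = 0: −T_A·cos64° + T_B·cos72° = 0 → T_B = 1.4186·T_A.
ΣF_y = 0: T_A·sin64° + T_B·sin72° = 2.9.
Substitute: T_A·(0.898794 + 1.4186·0.951057) = 2.9 → T_A = 1.29006 ≈ 1.290 kN.
Then T_B = 1.4186 × 1.29006 = 1.830 kN.

T_A = 1.290 kN, T_B = 1.830 kN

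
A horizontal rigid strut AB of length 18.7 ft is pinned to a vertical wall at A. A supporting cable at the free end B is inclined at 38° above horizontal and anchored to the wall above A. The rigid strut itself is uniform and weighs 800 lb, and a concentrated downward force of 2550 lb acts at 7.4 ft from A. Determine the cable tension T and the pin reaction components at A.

ΣM about A: T·sin38°·18.7 − 800·9.35 − 2550·7.4 = 0 → T = 26350/(18.7·0.615661) = 2288.74 ≈ 2289 lb.
ΣF_x = 0: A_x − T·cos38° = 0 → A_x = 2288.74 × 0.788011 = 1804 lb.
ΣF_y = 0: A_y + T·sin38° − 800 − 2550 = 0 → A_y = 3350 − 2288.74 × 0.615661 = 1941 lb.

T = 2289 lb, A_x = 1804 lb, A_y = 1941 lb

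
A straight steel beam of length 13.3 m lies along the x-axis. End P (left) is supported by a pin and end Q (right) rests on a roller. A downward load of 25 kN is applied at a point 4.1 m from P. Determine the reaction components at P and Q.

ΣM about P: Q_y·13.3 − 25·4.1 = 0 → Q_y = 102.5/13.3 = 7.70677 ≈ 7.707 kN.
ΣF_y = 0: P_y + 7.70677 − 25 = 0 → P_y = 17.29 kN.
ΣF_x = 0: no horizontal applied forces, so P_x = 0.

P_x = 0, P_y = 17.29 kN, Q_y = 7.707 kN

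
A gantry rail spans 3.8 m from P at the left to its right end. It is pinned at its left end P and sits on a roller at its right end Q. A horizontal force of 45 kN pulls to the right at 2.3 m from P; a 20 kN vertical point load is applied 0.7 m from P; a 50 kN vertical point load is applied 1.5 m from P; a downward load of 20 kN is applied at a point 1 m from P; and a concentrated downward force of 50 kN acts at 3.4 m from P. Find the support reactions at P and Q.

P_x = -45.00 kN, P_y = 66.58 kN, Q_y = 73.42 kN

Moments about P: Q_y·3.8 − 20·0.7 − 50·1.5 − 20·1 − 50·3.4 = 0 → Q_y = 279/3.8 = 73.4211 ≈ 73.42 kN.
ΣF_y = 0: P_y + 73.4211 − 20 − 50 − 20 − 50 = 0 → P_y = 66.58 kN.
ΣF_x = 0: P_x + 45 = 0 → P_x = -45.00 kN.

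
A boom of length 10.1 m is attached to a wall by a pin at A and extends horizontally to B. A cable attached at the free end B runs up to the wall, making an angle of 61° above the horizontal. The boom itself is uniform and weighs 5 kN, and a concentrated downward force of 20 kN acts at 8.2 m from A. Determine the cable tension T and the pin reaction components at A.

ΣM about A: T·sin61°·10.1 − 5·5.05 − 20·8.2 = 0 → T = 189.25/(10.1·0.87462) = 21.4237 ≈ 21.42 kN.
ΣF_x = 0: A_x − T·cos61° = 0 → A_x = 21.4237 × 0.48481 = 10.39 kN.
ΣF_y = 0: A_y + T·sin61° − 5 − 20 = 0 → A_y = 25 − 21.4237 × 0.87462 = 6.262 kN.

T = 21.42 kN, A_x = 10.39 kN, A_y = 6.262 kN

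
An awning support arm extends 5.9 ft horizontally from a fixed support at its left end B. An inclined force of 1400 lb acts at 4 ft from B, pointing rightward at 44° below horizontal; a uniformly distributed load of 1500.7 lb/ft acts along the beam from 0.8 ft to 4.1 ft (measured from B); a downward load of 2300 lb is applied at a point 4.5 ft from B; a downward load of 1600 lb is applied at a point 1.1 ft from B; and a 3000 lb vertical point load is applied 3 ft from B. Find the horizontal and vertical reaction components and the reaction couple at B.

B_x = -1007 lb, B_y = 12820 lb, M_B = 37130 lb·ft

Resultant of the distributed load: 1500.7 × 3.3 = 4952.31 lb at 2.45 ft from B.
ΣF_x = 0: B_x + 1400·cos44° = 0 → B_x = -1007 lb.
ΣF_y = 0: B_y − 1400·sin44° − 1500.7·3.3 − 2300 − 1600 − 3000 = 0 → B_y = 12820 lb.
ΣM about B: M_B − 1400·sin44°·4 − (1500.7·3.3)·2.45 − 2300·4.5 − 1600·1.1 − 3000·3 = 0 → M_B = 37130 lb·ft.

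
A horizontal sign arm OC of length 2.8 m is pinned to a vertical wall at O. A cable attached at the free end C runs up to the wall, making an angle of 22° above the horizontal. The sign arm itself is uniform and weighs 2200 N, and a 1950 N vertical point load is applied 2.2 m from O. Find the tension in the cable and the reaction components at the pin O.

T = 7026 N, O_x = 6515 N, O_y = 1518 N

ΣM about O: T·sin22°·2.8 − 2200·1.4 − 1950·2.2 = 0 → T = 7370/(2.8·0.374607) = 7026.41 ≈ 7026 N.
ΣF_x = 0: O_x − T·cos22° = 0 → O_x = 7026.41 × 0.927184 = 6515 N.
ΣF_y = 0: O_y + T·sin22° − 2200 − 1950 = 0 → O_y = 4150 − 7026.41 × 0.374607 = 1518 N.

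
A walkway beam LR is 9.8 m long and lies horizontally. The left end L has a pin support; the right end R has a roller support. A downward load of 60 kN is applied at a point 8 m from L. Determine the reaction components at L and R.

L_x = 0, L_y = 11.02 kN, R_y = 48.98 kN

ΣM about L: R_y·9.8 − 60·8 = 0 → R_y = 480/9.8 = 48.9796 ≈ 48.98 kN.
ΣF_y = 0: L_y + 48.9796 − 60 = 0 → L_y = 11.02 kN.
ΣF_x = 0: no horizontal applied forces, so L_x = 0.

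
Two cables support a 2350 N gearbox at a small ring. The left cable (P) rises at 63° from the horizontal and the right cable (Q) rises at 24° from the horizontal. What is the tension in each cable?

ΣF_x = 0: −T_P·cos63° + T_Q·cos24° = 0 → T_Q = 0.496954·T_P.
ΣF_y = 0: T_P·sin63° + T_Q·sin24° = 2350.
Substitute: T_P·(0.891007 + 0.496954·0.406737) = 2350 → T_P = 2149.78 ≈ 2150 N.
Then T_Q = 0.496954 × 2149.78 = 1068 N.

T_P = 2150 N, T_Q = 1068 N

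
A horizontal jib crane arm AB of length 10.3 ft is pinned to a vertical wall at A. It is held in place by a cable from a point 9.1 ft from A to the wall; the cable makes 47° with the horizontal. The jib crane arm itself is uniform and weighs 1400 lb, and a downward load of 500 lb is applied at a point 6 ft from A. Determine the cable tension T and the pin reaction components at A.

ΣM about A: T·sin47°·9.1 − 1400·5.15 − 500·6 = 0 → T = 10210/(9.1·0.731354) = 1534.11 ≈ 1534 lb.
ΣF_x = 0: A_x − T·cos47° = 0 → A_x = 1534.11 × 0.681998 = 1046 lb.
ΣF_y = 0: A_y + T·sin47° − 1400 − 500 = 0 → A_y = 1900 − 1534.11 × 0.731354 = 778.0 lb.

T = 1534 lb, A_x = 1046 lb, A_y = 778.0 lb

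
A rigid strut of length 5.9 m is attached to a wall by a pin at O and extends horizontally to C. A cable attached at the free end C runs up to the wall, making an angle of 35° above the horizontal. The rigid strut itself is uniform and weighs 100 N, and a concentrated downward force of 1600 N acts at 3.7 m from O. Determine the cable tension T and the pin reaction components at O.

ΣM about O: T·sin35°·5.9 − 100·2.95 − 1600·3.7 = 0 → T = 6215/(5.9·0.573576) = 1836.53 ≈ 1837 N.
ΣF_x = 0: O_x − T·cos35° = 0 → O_x = 1836.53 × 0.819152 = 1504 N.
ΣF_y = 0: O_y + T·sin35° − 100 − 1600 = 0 → O_y = 1700 − 1836.53 × 0.573576 = 646.6 N.

T = 1837 N, O_x = 1504 N, O_y = 646.6 N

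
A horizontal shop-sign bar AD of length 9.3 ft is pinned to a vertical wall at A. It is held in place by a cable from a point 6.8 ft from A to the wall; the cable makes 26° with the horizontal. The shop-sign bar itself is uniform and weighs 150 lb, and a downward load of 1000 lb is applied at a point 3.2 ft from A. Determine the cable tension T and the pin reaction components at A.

ΣM about A: T·sin26°·6.8 − 150·4.65 − 1000·3.2 = 0 → T = 3897.5/(6.8·0.438371) = 1307.48 ≈ 1307 lb.
ΣF_x = 0: A_x − T·cos26° = 0 → A_x = 1307.48 × 0.898794 = 1175 lb.
ΣF_y = 0: A_y + T·sin26° − 150 − 1000 = 0 → A_y = 1150 − 1307.48 × 0.438371 = 576.8 lb.

T = 1307 lb, A_x = 1175 lb, A_y = 576.8 lb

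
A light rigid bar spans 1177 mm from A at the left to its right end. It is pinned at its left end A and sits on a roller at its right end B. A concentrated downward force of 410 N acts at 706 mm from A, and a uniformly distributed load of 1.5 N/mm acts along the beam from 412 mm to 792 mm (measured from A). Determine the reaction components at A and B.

A_x = 0, A_y = 442.5 N, B_y = 537.5 N

Resultant of the distributed load: 1.5 × 380 = 570 N at 602 mm from A.
Moments about A: B_y·1177 − 410·706 − (1.5·380)·602 = 0 → B_y = 632600/1177 = 537.468 ≈ 537.5 N.
ΣF_y = 0: A_y + 537.468 − 410 − 1.5·380 = 0 → A_y = 442.5 N.
ΣF_x = 0: no horizontal applied forces, so A_x = 0.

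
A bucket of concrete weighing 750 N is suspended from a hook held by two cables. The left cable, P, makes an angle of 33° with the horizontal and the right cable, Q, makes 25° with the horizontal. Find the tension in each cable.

T_P = 801.5 N, T_Q = 741.7 N

ΣF_x = 0: −T_P·cos33° + T_Q·cos25° = 0 → T_Q = 0.925371·T_P.
ΣF_y = 0: T_P·sin33° + T_Q·sin25° = 750.
Substitute: T_P·(0.544639 + 0.925371·0.422618) = 750 → T_P = 801.524 ≈ 801.5 N.
Then T_Q = 0.925371 × 801.524 = 741.7 N.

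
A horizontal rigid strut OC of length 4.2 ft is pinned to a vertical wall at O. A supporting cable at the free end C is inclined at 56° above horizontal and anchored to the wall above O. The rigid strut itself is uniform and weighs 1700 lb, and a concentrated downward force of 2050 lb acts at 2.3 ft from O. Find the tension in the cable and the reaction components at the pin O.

ΣM about O: T·sin56°·4.2 − 1700·2.1 − 2050·2.3 = 0 → T = 8285/(4.2·0.829038) = 2379.41 ≈ 2379 lb.
ΣF_x = 0: O_x − T·cos56° = 0 → O_x = 2379.41 × 0.559193 = 1331 lb.
ΣF_y = 0: O_y + T·sin56° − 1700 − 2050 = 0 → O_y = 3750 − 2379.41 × 0.829038 = 1777 lb.

T = 2379 lb, O_x = 1331 lb, O_y = 1777 lb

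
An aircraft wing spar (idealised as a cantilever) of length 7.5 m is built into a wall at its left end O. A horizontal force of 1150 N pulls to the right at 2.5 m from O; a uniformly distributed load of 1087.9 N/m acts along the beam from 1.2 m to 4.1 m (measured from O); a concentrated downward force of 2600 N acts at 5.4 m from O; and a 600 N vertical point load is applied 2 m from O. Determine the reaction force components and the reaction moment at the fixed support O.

Resultant of the distributed load: 1087.9 × 2.9 = 3154.91 N at 2.65 m from O.
ΣF_x = 0: O_x + 1150 = 0 → O_x = -1150 N.
ΣF_y = 0: O_y − 1087.9·2.9 − 2600 − 600 = 0 → O_y = 6355 N.
ΣM about O: M_O − (1087.9·2.9)·2.65 − 2600·5.4 − 600·2 = 0 → M_O = 23600 N·m.

O_x = -1150 N, O_y = 6355 N, M_O = 23600 N·m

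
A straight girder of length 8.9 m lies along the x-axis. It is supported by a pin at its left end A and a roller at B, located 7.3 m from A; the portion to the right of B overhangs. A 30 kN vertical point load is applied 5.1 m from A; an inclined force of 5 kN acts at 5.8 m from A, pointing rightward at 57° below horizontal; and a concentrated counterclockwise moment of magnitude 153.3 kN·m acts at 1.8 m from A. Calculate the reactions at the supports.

ΣM about A: B_y·7.3 − 30·5.1 − 5·sin57°·5.8 + 153.3 = 0 → B_y = 24.0214/7.3 = 3.2906 ≈ 3.291 kN.
ΣF_y = 0: A_y + 3.2906 − 30 − 5·sin57° = 0 → A_y = 30.90 kN.
ΣF_x = 0: A_x + 5·cos57° = 0 → A_x = -2.723 kN.

A_x = -2.723 kN, A_y = 30.90 kN, B_y = 3.291 kN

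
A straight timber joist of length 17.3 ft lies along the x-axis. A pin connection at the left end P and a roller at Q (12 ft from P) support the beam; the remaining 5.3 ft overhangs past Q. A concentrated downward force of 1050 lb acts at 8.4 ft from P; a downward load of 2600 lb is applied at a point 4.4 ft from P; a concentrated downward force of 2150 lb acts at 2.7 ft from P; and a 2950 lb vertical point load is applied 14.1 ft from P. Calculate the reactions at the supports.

P_x = 0, P_y = 3112 lb, Q_y = 5638 lb

Taking moments about P: Q_y·12 − 1050·8.4 − 2600·4.4 − 2150·2.7 − 2950·14.1 = 0 → Q_y = 67660/12 = 5638.33 ≈ 5638 lb.
ΣF_y = 0: P_y + 5638.33 − 1050 − 2600 − 2150 − 2950 = 0 → P_y = 3112 lb.
ΣF_x = 0: no horizontal applied forces, so P_x = 0.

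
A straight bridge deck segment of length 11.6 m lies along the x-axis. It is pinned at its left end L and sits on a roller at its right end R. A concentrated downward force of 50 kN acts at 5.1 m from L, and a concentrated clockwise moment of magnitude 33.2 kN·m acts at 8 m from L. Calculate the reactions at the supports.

L_x = 0, L_y = 25.16 kN, R_y = 24.84 kN

Moments about L: R_y·11.6 − 50·5.1 − 33.2 = 0 → R_y = 288.2/11.6 = 24.8448 ≈ 24.84 kN.
ΣF_y = 0: L_y + 24.8448 − 50 = 0 → L_y = 25.16 kN.
ΣF_x = 0: no horizontal applied forces, so L_x = 0.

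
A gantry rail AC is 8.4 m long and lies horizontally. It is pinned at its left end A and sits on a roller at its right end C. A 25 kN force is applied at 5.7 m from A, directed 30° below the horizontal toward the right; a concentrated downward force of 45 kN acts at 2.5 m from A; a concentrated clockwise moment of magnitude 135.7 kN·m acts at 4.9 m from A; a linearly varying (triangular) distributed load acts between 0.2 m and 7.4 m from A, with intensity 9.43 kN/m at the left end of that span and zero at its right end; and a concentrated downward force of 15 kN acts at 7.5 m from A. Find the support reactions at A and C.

A_x = -21.65 kN, A_y = 44.52 kN, C_y = 61.93 kN

Resultant of the triangular load: ½ × 9.43 × 7.2 = 33.948 kN, acting at 2.6 m from A (one-third of the span from the peak).
ΣM about A: C_y·8.4 − 25·sin30°·5.7 − 45·2.5 − 135.7 − (½·9.43·7.2)·2.6 − 15·7.5 = 0 → C_y = 520.2148/8.4 = 61.9303 ≈ 61.93 kN.
ΣF_y = 0: A_y + 61.9303 − 25·sin30° − 45 − ½·9.43·7.2 − 15 = 0 → A_y = 44.52 kN.
ΣF_x = 0: A_x + 25·cos30° = 0 → A_x = -21.65 kN.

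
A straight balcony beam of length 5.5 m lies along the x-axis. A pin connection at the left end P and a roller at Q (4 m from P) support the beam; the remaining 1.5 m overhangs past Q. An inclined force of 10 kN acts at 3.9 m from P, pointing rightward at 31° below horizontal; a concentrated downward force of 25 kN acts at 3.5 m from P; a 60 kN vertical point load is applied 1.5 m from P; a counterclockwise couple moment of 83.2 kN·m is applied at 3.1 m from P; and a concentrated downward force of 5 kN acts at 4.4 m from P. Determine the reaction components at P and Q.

P_x = -8.572 kN, P_y = 61.05 kN, Q_y = 34.10 kN

Moments about P: Q_y·4 − 10·sin31°·3.9 − 25·3.5 − 60·1.5 + 83.2 − 5·4.4 = 0 → Q_y = 136.386/4 = 34.0965 ≈ 34.10 kN.
ΣF_y = 0: P_y + 34.0965 − 10·sin31° − 25 − 60 − 5 = 0 → P_y = 61.05 kN.
ΣF_x = 0: P_x + 10·cos31° = 0 → P_x = -8.572 kN.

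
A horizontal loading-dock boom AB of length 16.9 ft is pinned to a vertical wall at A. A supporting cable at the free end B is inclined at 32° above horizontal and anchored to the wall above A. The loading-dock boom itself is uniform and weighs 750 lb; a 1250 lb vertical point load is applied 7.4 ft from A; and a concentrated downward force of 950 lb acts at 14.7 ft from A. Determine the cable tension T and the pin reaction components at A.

T = 3300 lb, A_x = 2798 lb, A_y = 1201 lb

ΣM about A: T·sin32°·16.9 − 750·8.45 − 1250·7.4 − 950·14.7 = 0 → T = 29552.5/(16.9·0.529919) = 3299.88 ≈ 3300 lb.
ΣF_x = 0: A_x − T·cos32° = 0 → A_x = 3299.88 × 0.848048 = 2798 lb.
ΣF_y = 0: A_y + T·sin32° − 750 − 1250 − 950 = 0 → A_y = 2950 − 3299.88 × 0.529919 = 1201 lb.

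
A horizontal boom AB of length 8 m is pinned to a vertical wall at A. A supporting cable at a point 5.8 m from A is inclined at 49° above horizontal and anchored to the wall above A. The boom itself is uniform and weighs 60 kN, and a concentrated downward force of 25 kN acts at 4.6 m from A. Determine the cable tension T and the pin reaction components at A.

T = 81.10 kN, A_x = 53.21 kN, A_y = 23.79 kN

ΣM about A: T·sin49°·5.8 − 60·4 − 25·4.6 = 0 → T = 355/(5.8·0.75471) = 81.0999 ≈ 81.10 kN.
ΣF_x = 0: A_x − T·cos49° = 0 → A_x = 81.0999 × 0.656059 = 53.21 kN.
ΣF_y = 0: A_y + T·sin49° − 60 − 25 = 0 → A_y = 85 − 81.0999 × 0.75471 = 23.79 kN.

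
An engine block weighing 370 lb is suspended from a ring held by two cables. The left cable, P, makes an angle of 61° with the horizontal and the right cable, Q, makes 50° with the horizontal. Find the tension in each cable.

T_P = 254.8 lb, T_Q = 192.1 lb

ΣF_x = 0: −T_P·cos61° + T_Q·cos50° = 0 → T_Q = 0.75423·T_P.
ΣF_y = 0: T_P·sin61° + T_Q·sin50° = 370.
Substitute: T_P·(0.87462 + 0.75423·0.766044) = 370 → T_P = 254.752 ≈ 254.8 lb.
Then T_Q = 0.75423 × 254.752 = 192.1 lb.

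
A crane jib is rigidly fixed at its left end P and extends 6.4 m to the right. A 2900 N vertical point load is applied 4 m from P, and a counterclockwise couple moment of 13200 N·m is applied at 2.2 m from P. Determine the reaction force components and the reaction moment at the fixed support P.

P_x = 0, P_y = 2900 N, M_P = -1600 N·m

ΣF_x = 0: P_x = 0.
ΣF_y = 0: P_y − 2900 = 0 → P_y = 2900 N.
ΣM about P: M_P − 2900·4 + 13200 = 0 → M_P = -1600 N·m.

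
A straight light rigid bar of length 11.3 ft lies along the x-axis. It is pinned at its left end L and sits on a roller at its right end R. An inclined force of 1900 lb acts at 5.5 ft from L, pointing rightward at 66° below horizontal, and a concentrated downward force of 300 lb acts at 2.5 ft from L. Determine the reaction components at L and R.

Taking moments about L: R_y·11.3 − 1900·sin66°·5.5 − 300·2.5 = 0 → R_y = 10296.6/11.3 = 911.204 ≈ 911.2 lb.
ΣF_y = 0: L_y + 911.204 − 1900·sin66° − 300 = 0 → L_y = 1125 lb.
ΣF_x = 0: L_x + 1900·cos66° = 0 → L_x = -772.8 lb.

L_x = -772.8 lb, L_y = 1125 lb, R_y = 911.2 lb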